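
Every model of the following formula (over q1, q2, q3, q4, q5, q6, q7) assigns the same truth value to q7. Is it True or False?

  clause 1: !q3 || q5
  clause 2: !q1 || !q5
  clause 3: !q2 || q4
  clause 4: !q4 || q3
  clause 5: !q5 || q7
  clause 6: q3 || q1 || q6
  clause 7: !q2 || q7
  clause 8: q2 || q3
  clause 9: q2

Suppose q7 = false.
From the singleton clause (!q5), q5 = false.
From the singleton clause (!q3), q3 = false.
From the singleton clause (!q4), q4 = false.
From the singleton clause (!q2), q2 = false.
That conflicts with the unit clause (q2).
So every satisfying assignment has q7 = True.

True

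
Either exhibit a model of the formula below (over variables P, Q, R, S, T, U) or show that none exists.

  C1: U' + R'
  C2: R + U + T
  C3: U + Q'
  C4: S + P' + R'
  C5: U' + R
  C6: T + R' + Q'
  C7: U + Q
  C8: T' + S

UNSATISFIABLE

Suppose U = 0.
From the singleton clause (Q'), Q = 0.
Now (Q) is unsatisfied and unit — conflict.
Backtrack on U: now try U = 1.
From the singleton clause (R'), R = 0.
Now (R) is unsatisfied and unit — conflict.
Neither U = 1 nor U = 0 works.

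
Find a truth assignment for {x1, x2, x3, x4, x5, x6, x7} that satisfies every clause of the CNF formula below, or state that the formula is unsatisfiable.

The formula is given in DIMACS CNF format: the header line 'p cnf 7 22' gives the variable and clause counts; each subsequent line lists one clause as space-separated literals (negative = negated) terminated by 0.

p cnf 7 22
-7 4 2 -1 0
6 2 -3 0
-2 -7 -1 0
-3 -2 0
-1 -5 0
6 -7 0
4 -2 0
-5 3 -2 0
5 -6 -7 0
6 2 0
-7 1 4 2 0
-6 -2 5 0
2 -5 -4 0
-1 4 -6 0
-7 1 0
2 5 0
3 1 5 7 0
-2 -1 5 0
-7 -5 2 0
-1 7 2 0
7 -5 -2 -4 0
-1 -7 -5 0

Try x3 = True.
The clause (¬x2) is unit, so x2 = False.
The clause (x6) is unit, so x6 = True.
The clause (x5) is unit, so x5 = True.
The clause (¬x1) is unit, so x1 = False.
The clause (¬x4) is unit, so x4 = False.
The clause (¬x7) is unit, so x7 = False.
All clauses are satisfied.

x1=False, x2=False, x3=True, x4=False, x5=True, x6=True, x7=False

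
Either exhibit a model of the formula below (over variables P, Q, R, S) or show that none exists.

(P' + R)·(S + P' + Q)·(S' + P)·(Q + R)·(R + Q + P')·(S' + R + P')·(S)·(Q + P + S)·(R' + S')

Unit clause (S) forces S = 1.
Unit clause (P) forces P = 1.
Unit clause (R) forces R = 1.
But (R') is also a unit clause — contradiction.

UNSATISFIABLE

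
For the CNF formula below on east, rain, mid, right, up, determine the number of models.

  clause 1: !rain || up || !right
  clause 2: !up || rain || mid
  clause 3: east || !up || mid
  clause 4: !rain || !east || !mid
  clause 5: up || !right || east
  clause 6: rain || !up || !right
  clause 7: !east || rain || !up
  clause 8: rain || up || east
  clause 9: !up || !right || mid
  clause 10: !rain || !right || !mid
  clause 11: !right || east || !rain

10

There are 2^5 = 32 truth assignments over (east, rain, mid, right, up).
Split on rain. With rain = true, the clauses containing rain are satisfied and !rain drops from the rest; 5 of the 2^4 = 16 assignments to the other variables satisfy what remains.
With rain = false, by the same count on the reduced clause set, 5 assignments work.
(One model: east=F, rain=F, mid=T, right=F, up=T.)
Total: 5 + 5 = 10.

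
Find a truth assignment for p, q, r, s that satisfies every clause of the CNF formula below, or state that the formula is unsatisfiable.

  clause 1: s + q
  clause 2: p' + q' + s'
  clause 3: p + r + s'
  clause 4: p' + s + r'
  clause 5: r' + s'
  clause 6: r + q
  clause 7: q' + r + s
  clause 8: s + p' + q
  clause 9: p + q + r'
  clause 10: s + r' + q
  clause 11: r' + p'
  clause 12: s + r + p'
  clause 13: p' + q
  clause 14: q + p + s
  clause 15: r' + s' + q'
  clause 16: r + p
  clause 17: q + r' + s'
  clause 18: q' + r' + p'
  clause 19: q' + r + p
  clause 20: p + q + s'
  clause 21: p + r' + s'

Case s = 0:
From the singleton clause (q), q = 1.
From the singleton clause (r), r = 1.
From the singleton clause (p'), p = 0.
This assignment satisfies each clause.

p: 0,  q: 1,  r: 1,  s: 0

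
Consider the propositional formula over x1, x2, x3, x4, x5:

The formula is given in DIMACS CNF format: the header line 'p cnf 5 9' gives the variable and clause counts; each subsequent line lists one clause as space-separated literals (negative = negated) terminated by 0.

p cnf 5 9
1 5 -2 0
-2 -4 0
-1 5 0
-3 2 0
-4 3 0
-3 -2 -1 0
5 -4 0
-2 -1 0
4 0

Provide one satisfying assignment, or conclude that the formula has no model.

Unit clause (x4) forces x4 = True.
Unit clause (¬x2) forces x2 = False.
Unit clause (¬x3) forces x3 = False.
Now (x3) is unsatisfied and unit — conflict.

UNSATISFIABLE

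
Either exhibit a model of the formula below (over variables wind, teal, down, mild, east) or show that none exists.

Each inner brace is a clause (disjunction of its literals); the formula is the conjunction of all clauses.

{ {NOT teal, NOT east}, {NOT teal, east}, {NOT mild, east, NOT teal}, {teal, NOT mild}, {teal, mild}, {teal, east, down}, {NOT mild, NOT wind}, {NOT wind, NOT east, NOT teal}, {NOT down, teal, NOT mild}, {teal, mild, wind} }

Try teal = false.
From the singleton clause (NOT mild), mild = false.
Now (mild) is unsatisfied and unit — conflict.
So teal must be the other value — set teal = true.
From the singleton clause (NOT east), east = false.
Now (east) is unsatisfied and unit — conflict.
Either choice for teal ends in contradiction.

UNSATISFIABLE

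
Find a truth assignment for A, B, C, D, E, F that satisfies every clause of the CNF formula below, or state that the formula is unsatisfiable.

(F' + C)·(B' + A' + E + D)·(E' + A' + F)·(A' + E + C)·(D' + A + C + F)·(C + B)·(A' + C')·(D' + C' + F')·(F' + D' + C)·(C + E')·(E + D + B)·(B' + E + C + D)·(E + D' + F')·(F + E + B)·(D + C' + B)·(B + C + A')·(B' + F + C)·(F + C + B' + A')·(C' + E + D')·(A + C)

Try F = 0.
Try E = 1.
(A') alone gives A = 0.
(C) alone gives C = 1.
Try D = 1.
No clause remains; B is free.

A=0; B=1; C=1; D=1; E=1; F=0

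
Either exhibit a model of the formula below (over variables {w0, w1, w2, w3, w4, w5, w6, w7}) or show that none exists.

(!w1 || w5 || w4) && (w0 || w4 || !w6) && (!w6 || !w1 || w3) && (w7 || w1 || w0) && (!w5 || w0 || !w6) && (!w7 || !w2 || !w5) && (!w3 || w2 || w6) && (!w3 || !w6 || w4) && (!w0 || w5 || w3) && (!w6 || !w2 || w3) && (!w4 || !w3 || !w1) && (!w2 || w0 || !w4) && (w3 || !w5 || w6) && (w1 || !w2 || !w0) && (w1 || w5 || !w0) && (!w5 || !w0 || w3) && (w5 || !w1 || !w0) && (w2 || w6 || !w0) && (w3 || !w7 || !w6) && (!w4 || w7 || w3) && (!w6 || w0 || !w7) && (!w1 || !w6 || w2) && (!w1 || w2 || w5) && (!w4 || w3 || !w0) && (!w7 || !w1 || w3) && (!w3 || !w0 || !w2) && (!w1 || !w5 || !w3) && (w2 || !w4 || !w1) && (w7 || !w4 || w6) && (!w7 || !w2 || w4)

Try w1 = false.
Try w7 = true.
Try w2 = false.
Try w3 = false.
From the singleton clause (!w6), w6 = false.
From the singleton clause (!w5), w5 = false.
From the singleton clause (!w0), w0 = false.
No clause remains; w4 is free.

w0 ↦ false, w1 ↦ false, w2 ↦ false, w3 ↦ false, w4 ↦ true, w5 ↦ false, w6 ↦ false, w7 ↦ true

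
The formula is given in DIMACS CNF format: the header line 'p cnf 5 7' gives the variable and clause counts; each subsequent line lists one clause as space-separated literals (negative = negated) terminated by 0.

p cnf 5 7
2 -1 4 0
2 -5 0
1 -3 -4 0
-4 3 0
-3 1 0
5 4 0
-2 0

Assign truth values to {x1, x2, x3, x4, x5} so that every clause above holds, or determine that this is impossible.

Unit clause (¬x2) forces x2 = False.
Unit clause (¬x5) forces x5 = False.
Unit clause (x4) forces x4 = True.
Unit clause (x3) forces x3 = True.
Unit clause (x1) forces x1 = True.
This assignment satisfies each clause.

x1: True; x2: False; x3: True; x4: True; x5: False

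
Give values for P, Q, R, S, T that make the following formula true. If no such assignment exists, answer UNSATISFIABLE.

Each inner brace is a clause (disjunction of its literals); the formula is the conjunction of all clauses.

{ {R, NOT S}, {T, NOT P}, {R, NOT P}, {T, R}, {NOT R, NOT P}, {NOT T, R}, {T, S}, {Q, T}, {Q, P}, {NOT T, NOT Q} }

Try R = true.
Unit clause (NOT P) forces P = false.
Unit clause (Q) forces Q = true.
Unit clause (NOT T) forces T = false.
Unit clause (S) forces S = true.
All clauses are satisfied.

P=false,  Q=true,  R=true,  S=true,  T=false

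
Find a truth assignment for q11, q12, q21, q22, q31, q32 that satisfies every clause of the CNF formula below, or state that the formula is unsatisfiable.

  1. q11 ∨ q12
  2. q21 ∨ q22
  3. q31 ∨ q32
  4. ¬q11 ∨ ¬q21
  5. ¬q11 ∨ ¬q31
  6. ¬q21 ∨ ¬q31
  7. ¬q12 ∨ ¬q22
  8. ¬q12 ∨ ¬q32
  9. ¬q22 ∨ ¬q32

UNSATISFIABLE

Case q11 = True:
(¬q21) alone gives q21 = False.
(q22) alone gives q22 = True.
(¬q31) alone gives q31 = False.
(q32) alone gives q32 = True.
That conflicts with the unit clause (¬q32).
Undo q11 and try q11 = False.
(q12) alone gives q12 = True.
(¬q22) alone gives q22 = False.
(q21) alone gives q21 = True.
(¬q31) alone gives q31 = False.
(q32) alone gives q32 = True.
That conflicts with the unit clause (¬q32).
Either choice for q11 ends in contradiction.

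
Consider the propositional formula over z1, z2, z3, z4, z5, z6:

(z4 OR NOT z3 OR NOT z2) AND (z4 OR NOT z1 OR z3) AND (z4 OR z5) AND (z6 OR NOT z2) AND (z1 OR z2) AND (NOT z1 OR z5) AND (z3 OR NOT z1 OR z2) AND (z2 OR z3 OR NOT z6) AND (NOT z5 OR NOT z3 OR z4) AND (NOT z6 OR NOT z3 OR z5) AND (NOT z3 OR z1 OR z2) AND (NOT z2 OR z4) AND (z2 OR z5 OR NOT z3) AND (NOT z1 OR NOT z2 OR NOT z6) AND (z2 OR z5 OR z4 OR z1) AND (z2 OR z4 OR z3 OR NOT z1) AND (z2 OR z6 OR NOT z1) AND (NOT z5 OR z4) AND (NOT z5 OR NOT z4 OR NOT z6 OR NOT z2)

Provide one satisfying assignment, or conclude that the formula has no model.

Suppose z4 = true.
Suppose z6 = true.
Suppose z1 = false.
From the singleton clause (z2), z2 = true.
From the singleton clause (NOT z5), z5 = false.
From the singleton clause (NOT z3), z3 = false.
This assignment satisfies each clause.

z1=false, z2=true, z3=false, z4=true, z5=false, z6=true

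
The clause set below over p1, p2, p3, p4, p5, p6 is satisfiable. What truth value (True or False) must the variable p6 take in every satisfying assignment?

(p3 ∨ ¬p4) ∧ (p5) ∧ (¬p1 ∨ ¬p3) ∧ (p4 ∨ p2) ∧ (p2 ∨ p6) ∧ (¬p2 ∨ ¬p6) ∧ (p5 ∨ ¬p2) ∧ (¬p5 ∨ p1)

Suppose p6 = True.
(p5) alone gives p5 = True.
(¬p2) alone gives p2 = False.
(p4) alone gives p4 = True.
(p3) alone gives p3 = True.
(¬p1) alone gives p1 = False.
But (p1) is also a unit clause — contradiction.
So every satisfying assignment has p6 = False.

False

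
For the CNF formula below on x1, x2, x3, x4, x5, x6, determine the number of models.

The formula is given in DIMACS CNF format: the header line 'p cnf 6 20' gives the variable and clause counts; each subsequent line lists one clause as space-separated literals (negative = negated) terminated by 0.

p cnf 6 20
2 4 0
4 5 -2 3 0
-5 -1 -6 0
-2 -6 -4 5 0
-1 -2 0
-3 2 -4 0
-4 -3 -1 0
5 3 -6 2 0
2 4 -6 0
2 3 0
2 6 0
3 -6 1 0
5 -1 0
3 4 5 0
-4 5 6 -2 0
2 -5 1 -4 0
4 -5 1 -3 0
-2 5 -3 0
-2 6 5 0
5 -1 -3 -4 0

There are 2^6 = 64 truth assignments over (x1, x2, x3, x4, x5, x6).
Split on x3. With x3 = True, the clauses containing x3 are satisfied and ¬x3 drops from the rest; 2 of the 2^5 = 32 assignments to the other variables satisfy what remains.
With x3 = False, by the same count on the reduced clause set, 2 assignments work.
(One model: x1=F, x2=T, x3=F, x4=F, x5=T, x6=F.)
Total: 2 + 2 = 4.

4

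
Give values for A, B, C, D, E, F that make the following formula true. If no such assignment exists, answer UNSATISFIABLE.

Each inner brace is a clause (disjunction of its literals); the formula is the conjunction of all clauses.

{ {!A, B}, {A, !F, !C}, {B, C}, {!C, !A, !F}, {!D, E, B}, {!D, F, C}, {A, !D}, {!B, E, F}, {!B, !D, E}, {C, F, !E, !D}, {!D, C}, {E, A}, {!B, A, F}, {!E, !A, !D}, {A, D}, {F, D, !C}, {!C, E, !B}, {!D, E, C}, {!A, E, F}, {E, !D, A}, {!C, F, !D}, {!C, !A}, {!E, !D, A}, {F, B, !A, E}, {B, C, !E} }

Try A = true.
From the singleton clause (B), B = true.
From the singleton clause (!C), C = false.
From the singleton clause (!D), D = false.
Try E = true.
Every clause is now satisfied; F is unconstrained.

A: true, B: true, C: false, D: false, E: true, F: false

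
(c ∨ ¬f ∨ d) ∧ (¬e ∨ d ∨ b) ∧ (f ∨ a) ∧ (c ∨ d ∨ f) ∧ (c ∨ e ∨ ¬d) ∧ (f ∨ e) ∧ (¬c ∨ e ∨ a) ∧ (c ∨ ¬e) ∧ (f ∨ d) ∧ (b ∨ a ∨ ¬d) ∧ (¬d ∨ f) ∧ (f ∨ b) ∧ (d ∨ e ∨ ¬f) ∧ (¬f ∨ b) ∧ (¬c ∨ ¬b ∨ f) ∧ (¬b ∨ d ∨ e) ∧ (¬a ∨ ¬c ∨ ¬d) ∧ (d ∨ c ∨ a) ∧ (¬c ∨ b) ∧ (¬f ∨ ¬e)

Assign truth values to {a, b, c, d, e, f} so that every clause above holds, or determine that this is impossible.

UNSATISFIABLE

Case f = True:
(b) alone gives b = True.
(¬e) alone gives e = False.
(d) alone gives d = True.
(c) alone gives c = True.
(a) alone gives a = True.
Now (¬a) is unsatisfied and unit — conflict.
So f must be the other value — set f = False.
(a) alone gives a = True.
(e) alone gives e = True.
(c) alone gives c = True.
(d) alone gives d = True.
Now (¬d) is unsatisfied and unit — conflict.
Both values of f lead to a conflict.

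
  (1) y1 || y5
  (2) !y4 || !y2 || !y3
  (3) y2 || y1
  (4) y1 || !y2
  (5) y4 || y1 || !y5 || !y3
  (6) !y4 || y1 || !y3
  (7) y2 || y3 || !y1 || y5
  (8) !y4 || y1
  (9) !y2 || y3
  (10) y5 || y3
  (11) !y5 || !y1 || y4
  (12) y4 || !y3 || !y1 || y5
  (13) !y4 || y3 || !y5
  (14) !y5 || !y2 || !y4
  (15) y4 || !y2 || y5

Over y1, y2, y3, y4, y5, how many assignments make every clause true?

There are 2^5 = 32 truth assignments over (y1, y2, y3, y4, y5).
Split on y3. With y3 = true, the clauses containing y3 are satisfied and !y3 drops from the rest; 2 of the 2^4 = 16 assignments to the other variables satisfy what remains.
With y3 = false, by the same count on the reduced clause set, 0 assignments work.
(One model: y1=T, y2=F, y3=T, y4=T, y5=F.)
Total: 2 + 0 = 2.

2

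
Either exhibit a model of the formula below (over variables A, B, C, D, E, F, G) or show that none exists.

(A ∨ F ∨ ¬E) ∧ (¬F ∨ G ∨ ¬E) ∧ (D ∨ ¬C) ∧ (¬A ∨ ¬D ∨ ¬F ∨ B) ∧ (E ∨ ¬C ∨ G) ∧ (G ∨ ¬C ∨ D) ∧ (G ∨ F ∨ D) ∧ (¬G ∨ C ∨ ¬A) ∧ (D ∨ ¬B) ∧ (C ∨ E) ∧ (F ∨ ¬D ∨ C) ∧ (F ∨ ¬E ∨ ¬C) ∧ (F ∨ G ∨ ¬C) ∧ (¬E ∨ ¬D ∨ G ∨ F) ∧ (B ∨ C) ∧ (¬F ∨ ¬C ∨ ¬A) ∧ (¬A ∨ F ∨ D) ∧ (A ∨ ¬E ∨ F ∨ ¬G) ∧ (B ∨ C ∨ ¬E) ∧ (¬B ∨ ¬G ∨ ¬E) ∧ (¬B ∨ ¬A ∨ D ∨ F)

A: False, B: False, C: True, D: True, E: False, F: True, G: True

Case D = True:
Case C = True:
Case E = False:
From the singleton clause (G), G = True.
Case F = True:
From the singleton clause (¬A), A = False.
Every clause is now satisfied; B is unconstrained.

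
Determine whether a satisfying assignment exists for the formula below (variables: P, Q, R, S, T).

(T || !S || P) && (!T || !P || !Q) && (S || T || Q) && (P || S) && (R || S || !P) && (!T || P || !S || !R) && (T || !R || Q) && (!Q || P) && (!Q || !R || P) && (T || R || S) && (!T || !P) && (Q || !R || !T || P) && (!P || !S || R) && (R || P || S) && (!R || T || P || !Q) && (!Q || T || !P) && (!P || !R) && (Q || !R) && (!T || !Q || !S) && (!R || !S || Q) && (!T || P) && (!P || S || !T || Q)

No, unsatisfiable

Try P = true.
(!T) alone gives T = false.
(!Q) alone gives Q = false.
(S) alone gives S = true.
(!R) alone gives R = false.
That conflicts with the unit clause (R).
That branch fails; take P = false instead.
(S) alone gives S = true.
(T) alone gives T = true.
That conflicts with the unit clause (!T).
Either choice for P ends in contradiction.
No assignment satisfies every clause.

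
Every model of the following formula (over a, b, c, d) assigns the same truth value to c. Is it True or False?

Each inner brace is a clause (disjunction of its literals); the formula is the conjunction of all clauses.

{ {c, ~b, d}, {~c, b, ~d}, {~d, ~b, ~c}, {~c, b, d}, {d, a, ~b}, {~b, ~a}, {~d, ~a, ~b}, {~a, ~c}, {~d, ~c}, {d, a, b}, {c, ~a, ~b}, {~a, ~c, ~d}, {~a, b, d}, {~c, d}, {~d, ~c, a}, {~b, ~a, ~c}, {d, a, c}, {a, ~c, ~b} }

False

Suppose c = 1.
The clause (~a) is unit, so a = 0.
The clause (~d) is unit, so d = 0.
But (d) is also a unit clause — contradiction.
So every satisfying assignment has c = False.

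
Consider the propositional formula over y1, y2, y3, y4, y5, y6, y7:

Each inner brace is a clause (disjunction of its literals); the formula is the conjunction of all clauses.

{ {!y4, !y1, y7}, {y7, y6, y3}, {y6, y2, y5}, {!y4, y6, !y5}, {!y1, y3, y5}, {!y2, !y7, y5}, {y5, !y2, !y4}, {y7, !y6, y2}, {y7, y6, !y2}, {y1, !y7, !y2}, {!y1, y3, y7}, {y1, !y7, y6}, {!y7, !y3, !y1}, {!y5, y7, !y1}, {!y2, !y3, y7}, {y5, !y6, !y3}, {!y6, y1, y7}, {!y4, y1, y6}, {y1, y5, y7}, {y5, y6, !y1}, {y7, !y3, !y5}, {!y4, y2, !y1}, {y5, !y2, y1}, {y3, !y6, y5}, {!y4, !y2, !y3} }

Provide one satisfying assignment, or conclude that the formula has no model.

Case y4 = false:
Case y7 = true:
Case y2 = true:
Unit clause (y5) forces y5 = true.
Unit clause (y1) forces y1 = true.
Unit clause (!y3) forces y3 = false.
All clauses hold; y6 can take either value.

y1=true; y2=true; y3=false; y4=false; y5=true; y6=true; y7=true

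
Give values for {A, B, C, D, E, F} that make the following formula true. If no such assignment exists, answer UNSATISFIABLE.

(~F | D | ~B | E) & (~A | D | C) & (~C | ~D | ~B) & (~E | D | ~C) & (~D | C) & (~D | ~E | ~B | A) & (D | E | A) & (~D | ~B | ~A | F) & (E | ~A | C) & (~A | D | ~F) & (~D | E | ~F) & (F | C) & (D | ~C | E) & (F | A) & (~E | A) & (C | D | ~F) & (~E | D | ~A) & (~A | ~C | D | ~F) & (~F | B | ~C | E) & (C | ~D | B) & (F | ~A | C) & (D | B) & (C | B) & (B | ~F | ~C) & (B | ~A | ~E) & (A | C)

Try D = 1.
(C) alone gives C = 1.
(~B) alone gives B = 0.
(~F) alone gives F = 0.
(A) alone gives A = 1.
(~E) alone gives E = 0.
All clauses are satisfied.

A ↦ 1,  B ↦ 0,  C ↦ 1,  D ↦ 1,  E ↦ 0,  F ↦ 0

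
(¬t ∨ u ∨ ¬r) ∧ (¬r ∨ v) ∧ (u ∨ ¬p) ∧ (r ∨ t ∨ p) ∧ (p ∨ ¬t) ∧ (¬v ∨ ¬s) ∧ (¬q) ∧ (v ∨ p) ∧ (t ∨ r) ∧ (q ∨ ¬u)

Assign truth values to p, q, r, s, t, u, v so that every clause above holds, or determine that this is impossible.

p: False; q: False; r: True; s: False; t: False; u: False; v: True

(¬q) alone gives q = False.
(¬u) alone gives u = False.
(¬p) alone gives p = False.
(¬t) alone gives t = False.
(r) alone gives r = True.
(v) alone gives v = True.
(¬s) alone gives s = False.
Every clause now holds.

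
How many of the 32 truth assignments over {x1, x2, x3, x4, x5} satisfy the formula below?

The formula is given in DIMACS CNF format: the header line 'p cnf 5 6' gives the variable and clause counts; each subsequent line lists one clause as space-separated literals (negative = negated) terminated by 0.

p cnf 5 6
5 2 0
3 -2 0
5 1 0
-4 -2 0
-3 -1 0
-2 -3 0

6

There are 2^5 = 32 truth assignments over (x1, x2, x3, x4, x5).
Split on x3. With x3 = True, the clauses containing x3 are satisfied and ¬x3 drops from the rest; 2 of the 2^4 = 16 assignments to the other variables satisfy what remains.
With x3 = False, by the same count on the reduced clause set, 4 assignments work.
Total: 2 + 4 = 6.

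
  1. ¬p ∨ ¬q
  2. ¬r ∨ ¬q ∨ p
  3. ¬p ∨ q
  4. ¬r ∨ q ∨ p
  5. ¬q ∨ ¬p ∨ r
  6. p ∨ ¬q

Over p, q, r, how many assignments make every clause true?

1

There are 2^3 = 8 truth assignments over (p, q, r).
Check each against the 6 clauses (columns in the order p, q, r):
  F F F  ✓ satisfies all
  F F T  ✗ fails (¬r ∨ q ∨ p)
  F T F  ✗ fails (p ∨ ¬q)
  F T T  ✗ fails (¬r ∨ ¬q ∨ p)
  T F F  ✗ fails (¬p ∨ q)
  T F T  ✗ fails (¬p ∨ q)
  T T F  ✗ fails (¬p ∨ ¬q)
  T T T  ✗ fails (¬p ∨ ¬q)
1 of the 8 rows is a model.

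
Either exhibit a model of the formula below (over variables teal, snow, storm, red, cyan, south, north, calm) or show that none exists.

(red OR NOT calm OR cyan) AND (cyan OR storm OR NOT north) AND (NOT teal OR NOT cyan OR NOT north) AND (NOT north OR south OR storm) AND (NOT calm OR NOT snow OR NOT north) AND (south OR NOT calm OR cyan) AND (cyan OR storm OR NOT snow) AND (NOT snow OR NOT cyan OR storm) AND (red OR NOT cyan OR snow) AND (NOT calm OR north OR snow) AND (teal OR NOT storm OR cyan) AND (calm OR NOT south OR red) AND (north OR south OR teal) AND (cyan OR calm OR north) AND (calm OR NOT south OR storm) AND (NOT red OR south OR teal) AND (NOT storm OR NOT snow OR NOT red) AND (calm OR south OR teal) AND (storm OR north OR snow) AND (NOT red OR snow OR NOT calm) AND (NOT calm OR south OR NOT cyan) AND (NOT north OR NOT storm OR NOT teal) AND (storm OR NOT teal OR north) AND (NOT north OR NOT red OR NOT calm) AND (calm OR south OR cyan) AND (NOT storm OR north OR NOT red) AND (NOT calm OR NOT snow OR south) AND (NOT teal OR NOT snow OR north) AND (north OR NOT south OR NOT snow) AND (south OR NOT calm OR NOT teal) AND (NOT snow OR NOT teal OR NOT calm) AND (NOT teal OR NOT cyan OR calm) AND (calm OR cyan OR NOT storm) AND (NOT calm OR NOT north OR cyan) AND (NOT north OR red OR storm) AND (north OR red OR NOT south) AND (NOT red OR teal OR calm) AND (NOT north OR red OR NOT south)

Case red = true:
Case south = true:
Case calm = true:
(snow) alone gives snow = true.
(NOT north) alone gives north = false.
That conflicts with the unit clause (north).
That branch fails; take calm = false instead.
(storm) alone gives storm = true.
(NOT snow) alone gives snow = false.
(north) alone gives north = true.
(NOT teal) alone gives teal = false.
That conflicts with the unit clause (teal).
Neither calm = true nor calm = false works.
That branch fails; take south = false instead.
(teal) alone gives teal = true.
(NOT calm) alone gives calm = false.
(cyan) alone gives cyan = true.
That conflicts with the unit clause (NOT cyan).
Neither south = true nor south = false works.
That branch fails; take red = false instead.
Case calm = false:
(NOT south) alone gives south = false.
(teal) alone gives teal = true.
(cyan) alone gives cyan = true.
That conflicts with the unit clause (NOT cyan).
That branch fails; take calm = true instead.
(cyan) alone gives cyan = true.
(snow) alone gives snow = true.
(NOT north) alone gives north = false.
(storm) alone gives storm = true.
(south) alone gives south = true.
That conflicts with the unit clause (NOT south).
Neither calm = true nor calm = false works.
Neither red = true nor red = false works.

UNSATISFIABLE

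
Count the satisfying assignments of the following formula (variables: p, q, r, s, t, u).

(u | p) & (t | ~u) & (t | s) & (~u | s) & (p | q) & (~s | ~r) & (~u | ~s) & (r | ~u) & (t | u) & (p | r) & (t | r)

6

There are 2^6 = 64 truth assignments over (p, q, r, s, t, u).
Split on p. With p = 1, the clauses containing p are satisfied and ~p drops from the rest; 6 of the 2^5 = 32 assignments to the other variables satisfy what remains.
With p = 0, by the same count on the reduced clause set, 0 assignments work.
Total: 6 + 0 = 6.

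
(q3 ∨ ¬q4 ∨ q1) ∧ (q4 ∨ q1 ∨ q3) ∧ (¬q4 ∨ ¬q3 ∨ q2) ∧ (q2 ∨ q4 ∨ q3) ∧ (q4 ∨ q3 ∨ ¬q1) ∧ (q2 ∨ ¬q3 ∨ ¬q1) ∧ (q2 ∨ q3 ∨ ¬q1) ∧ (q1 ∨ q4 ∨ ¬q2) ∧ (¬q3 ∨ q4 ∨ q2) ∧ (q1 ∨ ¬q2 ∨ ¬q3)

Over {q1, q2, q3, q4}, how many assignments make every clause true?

There are 2^4 = 16 truth assignments over (q1, q2, q3, q4).
Check each against the 10 clauses (columns in the order q1, q2, q3, q4):
  F F F F  ✗ fails (q4 ∨ q1 ∨ q3)
  F F F T  ✗ fails (q3 ∨ ¬q4 ∨ q1)
  F F T F  ✗ fails (¬q3 ∨ q4 ∨ q2)
  F F T T  ✗ fails (¬q4 ∨ ¬q3 ∨ q2)
  F T F F  ✗ fails (q4 ∨ q1 ∨ q3)
  F T F T  ✗ fails (q3 ∨ ¬q4 ∨ q1)
  F T T F  ✗ fails (q1 ∨ q4 ∨ ¬q2)
  F T T T  ✗ fails (q1 ∨ ¬q2 ∨ ¬q3)
  T F F F  ✗ fails (q2 ∨ q4 ∨ q3)
  T F F T  ✗ fails (q2 ∨ q3 ∨ ¬q1)
  T F T F  ✗ fails (q2 ∨ ¬q3 ∨ ¬q1)
  T F T T  ✗ fails (¬q4 ∨ ¬q3 ∨ q2)
  T T F F  ✗ fails (q4 ∨ q3 ∨ ¬q1)
  T T F T  ✓ satisfies all
  T T T F  ✓ satisfies all
  T T T T  ✓ satisfies all
3 of the 16 rows are models.

3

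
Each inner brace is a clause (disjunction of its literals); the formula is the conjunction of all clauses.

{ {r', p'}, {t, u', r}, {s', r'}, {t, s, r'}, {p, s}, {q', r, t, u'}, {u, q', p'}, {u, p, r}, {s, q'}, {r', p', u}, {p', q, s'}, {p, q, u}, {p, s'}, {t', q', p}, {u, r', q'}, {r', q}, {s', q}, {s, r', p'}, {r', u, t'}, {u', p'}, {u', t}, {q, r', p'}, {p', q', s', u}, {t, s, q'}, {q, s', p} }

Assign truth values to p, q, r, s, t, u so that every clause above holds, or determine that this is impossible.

Suppose r = 0.
Suppose t = 1.
Suppose p = 1.
Unit clause (u') forces u = 0.
Unit clause (q') forces q = 0.
Unit clause (s') forces s = 0.
This assignment satisfies each clause.

p: 1,  q: 0,  r: 0,  s: 0,  t: 1,  u: 0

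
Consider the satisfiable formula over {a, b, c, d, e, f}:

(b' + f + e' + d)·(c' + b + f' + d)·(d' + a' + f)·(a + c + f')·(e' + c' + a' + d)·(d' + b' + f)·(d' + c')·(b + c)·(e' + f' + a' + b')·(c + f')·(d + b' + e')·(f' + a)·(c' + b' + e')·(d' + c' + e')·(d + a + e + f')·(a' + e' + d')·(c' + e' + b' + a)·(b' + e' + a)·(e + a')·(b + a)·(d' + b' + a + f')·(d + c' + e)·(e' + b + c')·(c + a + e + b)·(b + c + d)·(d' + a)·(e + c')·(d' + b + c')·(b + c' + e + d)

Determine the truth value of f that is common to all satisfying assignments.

Suppose f = 1.
Unit clause (c) forces c = 1.
Unit clause (d') forces d = 0.
Unit clause (b) forces b = 1.
Unit clause (e') forces e = 0.
But (e) is also a unit clause — contradiction.
So every satisfying assignment has f = False.

False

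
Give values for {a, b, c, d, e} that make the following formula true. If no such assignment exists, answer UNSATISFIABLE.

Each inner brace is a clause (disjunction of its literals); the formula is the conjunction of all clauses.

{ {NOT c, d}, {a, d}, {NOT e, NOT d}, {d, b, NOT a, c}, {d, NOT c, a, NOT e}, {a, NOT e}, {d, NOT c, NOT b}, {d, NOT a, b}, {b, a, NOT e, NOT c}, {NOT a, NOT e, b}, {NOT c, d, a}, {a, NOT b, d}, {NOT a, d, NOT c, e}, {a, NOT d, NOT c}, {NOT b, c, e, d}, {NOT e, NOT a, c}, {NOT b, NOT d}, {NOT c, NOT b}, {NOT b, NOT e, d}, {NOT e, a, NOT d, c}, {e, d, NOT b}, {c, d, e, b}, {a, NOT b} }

a=true, b=false, c=false, d=true, e=false

Suppose c = false.
Suppose a = true.
From the singleton clause (NOT e), e = false.
Suppose d = true.
From the singleton clause (NOT b), b = false.
All clauses are satisfied.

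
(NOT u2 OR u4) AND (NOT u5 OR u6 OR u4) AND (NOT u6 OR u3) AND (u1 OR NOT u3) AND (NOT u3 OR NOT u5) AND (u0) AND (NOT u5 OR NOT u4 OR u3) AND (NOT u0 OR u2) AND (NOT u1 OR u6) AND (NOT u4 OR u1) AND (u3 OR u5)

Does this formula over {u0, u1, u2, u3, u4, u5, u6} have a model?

The clause (u0) is unit, so u0 = true.
The clause (u2) is unit, so u2 = true.
The clause (u4) is unit, so u4 = true.
The clause (u1) is unit, so u1 = true.
The clause (u6) is unit, so u6 = true.
The clause (u3) is unit, so u3 = true.
The clause (NOT u5) is unit, so u5 = false.
Every clause now holds.
A satisfying assignment: u0 ↦ true, u1 ↦ true, u2 ↦ true, u3 ↦ true, u4 ↦ true, u5 ↦ false, u6 ↦ true.

Satisfiable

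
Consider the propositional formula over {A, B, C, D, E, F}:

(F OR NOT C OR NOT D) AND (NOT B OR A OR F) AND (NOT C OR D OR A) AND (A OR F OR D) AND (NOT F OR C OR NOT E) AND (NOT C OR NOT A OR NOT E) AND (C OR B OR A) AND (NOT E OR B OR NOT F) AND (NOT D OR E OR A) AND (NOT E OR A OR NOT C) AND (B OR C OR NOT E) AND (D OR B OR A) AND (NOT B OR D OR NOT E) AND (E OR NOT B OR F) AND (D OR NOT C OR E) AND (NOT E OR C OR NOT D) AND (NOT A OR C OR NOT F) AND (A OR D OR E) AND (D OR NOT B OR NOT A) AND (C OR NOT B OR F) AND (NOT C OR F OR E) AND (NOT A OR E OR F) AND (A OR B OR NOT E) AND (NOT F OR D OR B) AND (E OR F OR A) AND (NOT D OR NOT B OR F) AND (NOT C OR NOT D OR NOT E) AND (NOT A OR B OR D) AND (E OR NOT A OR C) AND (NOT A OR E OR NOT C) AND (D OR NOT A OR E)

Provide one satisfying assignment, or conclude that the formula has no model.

UNSATISFIABLE

Branch on F: set F = true.
Branch on C: set C = true.
Branch on D: set D = true.
Unit clause (NOT E) forces E = false.
Unit clause (A) forces A = true.
That conflicts with the unit clause (NOT A).
So D must be the other value — set D = false.
Unit clause (A) forces A = true.
Unit clause (NOT E) forces E = false.
That conflicts with the unit clause (E).
Either choice for D ends in contradiction.
So C must be the other value — set C = false.
Unit clause (NOT E) forces E = false.
Unit clause (NOT A) forces A = false.
Unit clause (B) forces B = true.
Unit clause (NOT D) forces D = false.
That conflicts with the unit clause (D).
Either choice for C ends in contradiction.
So F must be the other value — set F = false.
Branch on C: set C = false.
Unit clause (NOT B) forces B = false.
Unit clause (A) forces A = true.
Unit clause (NOT E) forces E = false.
That conflicts with the unit clause (E).
So C must be the other value — set C = true.
Unit clause (NOT D) forces D = false.
Unit clause (A) forces A = true.
Unit clause (NOT E) forces E = false.
That conflicts with the unit clause (E).
Either choice for C ends in contradiction.
Either choice for F ends in contradiction.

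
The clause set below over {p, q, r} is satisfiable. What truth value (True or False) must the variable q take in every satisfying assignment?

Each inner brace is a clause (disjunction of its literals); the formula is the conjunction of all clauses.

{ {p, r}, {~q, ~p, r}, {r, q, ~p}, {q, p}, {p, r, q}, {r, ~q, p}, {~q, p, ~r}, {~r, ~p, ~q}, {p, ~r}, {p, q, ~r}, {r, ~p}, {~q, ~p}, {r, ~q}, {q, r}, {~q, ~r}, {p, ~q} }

False

Suppose q = 1.
(~p) alone gives p = 0.
That conflicts with the unit clause (p).
So every satisfying assignment has q = False.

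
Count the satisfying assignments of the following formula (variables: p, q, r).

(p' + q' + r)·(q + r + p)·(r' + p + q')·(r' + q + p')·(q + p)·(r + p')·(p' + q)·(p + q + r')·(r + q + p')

2

There are 2^3 = 8 truth assignments over (p, q, r).
Check each against the 9 clauses (columns in the order p, q, r):
  F F F  ✗ fails (q + r + p)
  F F T  ✗ fails (q + p)
  F T F  ✓ satisfies all
  F T T  ✗ fails (r' + p + q')
  T F F  ✗ fails (r + p')
  T F T  ✗ fails (r' + q + p')
  T T F  ✗ fails (p' + q' + r)
  T T T  ✓ satisfies all
2 of the 8 rows are models.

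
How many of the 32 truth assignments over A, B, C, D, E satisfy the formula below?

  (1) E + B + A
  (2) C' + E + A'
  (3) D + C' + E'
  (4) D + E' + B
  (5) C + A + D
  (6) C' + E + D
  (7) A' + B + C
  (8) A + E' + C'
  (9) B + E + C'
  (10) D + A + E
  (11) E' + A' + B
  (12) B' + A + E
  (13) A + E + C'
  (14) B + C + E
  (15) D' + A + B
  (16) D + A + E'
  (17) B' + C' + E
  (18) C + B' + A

There are 2^5 = 32 truth assignments over (A, B, C, D, E).
Split on E. With E = 1, the clauses containing E are satisfied and E' drops from the rest; 3 of the 2^4 = 16 assignments to the other variables satisfy what remains.
With E = 0, by the same count on the reduced clause set, 2 assignments work.
(One model: A=T, B=T, C=F, D=F, E=F.)
Total: 3 + 2 = 5.

5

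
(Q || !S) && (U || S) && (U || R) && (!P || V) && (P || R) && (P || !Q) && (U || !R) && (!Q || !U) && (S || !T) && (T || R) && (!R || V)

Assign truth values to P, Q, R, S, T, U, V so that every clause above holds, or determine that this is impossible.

Branch on Q: set Q = false.
The clause (!S) is unit, so S = false.
The clause (U) is unit, so U = true.
The clause (!T) is unit, so T = false.
The clause (R) is unit, so R = true.
The clause (V) is unit, so V = true.
All clauses hold; P can take either value.

P: true; Q: false; R: true; S: false; T: false; U: true; V: true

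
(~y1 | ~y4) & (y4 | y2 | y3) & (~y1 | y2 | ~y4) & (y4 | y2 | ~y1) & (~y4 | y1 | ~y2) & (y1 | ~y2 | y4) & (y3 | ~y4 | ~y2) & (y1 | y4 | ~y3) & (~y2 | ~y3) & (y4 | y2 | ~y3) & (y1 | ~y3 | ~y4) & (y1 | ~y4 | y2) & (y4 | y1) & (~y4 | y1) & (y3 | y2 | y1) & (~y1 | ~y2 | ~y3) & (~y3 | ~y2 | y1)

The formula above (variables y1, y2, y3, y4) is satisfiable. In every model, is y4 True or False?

Suppose y4 = 1.
Unit clause (~y1) forces y1 = 0.
Now (y1) is unsatisfied and unit — conflict.
So every satisfying assignment has y4 = False.

False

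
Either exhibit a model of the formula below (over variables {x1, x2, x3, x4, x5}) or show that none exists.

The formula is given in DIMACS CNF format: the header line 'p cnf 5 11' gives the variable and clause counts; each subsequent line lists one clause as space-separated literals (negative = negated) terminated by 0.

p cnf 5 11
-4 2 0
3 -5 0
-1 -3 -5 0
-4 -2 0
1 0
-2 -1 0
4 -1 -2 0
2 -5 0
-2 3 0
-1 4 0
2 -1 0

UNSATISFIABLE

From the singleton clause (x1), x1 = True.
From the singleton clause (¬x2), x2 = False.
But (x2) is also a unit clause — contradiction.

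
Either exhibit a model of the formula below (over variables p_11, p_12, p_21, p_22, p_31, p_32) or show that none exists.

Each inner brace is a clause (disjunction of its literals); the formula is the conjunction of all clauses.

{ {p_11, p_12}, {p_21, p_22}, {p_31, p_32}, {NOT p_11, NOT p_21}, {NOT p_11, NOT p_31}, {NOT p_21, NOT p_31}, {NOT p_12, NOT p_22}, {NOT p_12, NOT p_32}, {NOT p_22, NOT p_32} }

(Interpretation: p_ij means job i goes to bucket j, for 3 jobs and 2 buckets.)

UNSATISFIABLE

Branch on p_11: set p_11 = true.
From the singleton clause (NOT p_21), p_21 = false.
From the singleton clause (p_22), p_22 = true.
From the singleton clause (NOT p_31), p_31 = false.
From the singleton clause (p_32), p_32 = true.
That conflicts with the unit clause (NOT p_32).
So p_11 must be the other value — set p_11 = false.
From the singleton clause (p_12), p_12 = true.
From the singleton clause (NOT p_22), p_22 = false.
From the singleton clause (p_21), p_21 = true.
From the singleton clause (NOT p_31), p_31 = false.
From the singleton clause (p_32), p_32 = true.
That conflicts with the unit clause (NOT p_32).
Neither p_11 = true nor p_11 = false works.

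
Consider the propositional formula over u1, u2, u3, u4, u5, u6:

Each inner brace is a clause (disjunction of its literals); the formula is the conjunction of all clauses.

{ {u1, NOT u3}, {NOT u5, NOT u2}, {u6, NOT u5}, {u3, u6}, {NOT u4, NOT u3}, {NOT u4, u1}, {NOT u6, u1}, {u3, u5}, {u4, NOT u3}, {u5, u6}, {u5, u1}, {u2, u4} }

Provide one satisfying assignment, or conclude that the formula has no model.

Try u1 = true.
Try u5 = true.
The clause (NOT u2) is unit, so u2 = false.
The clause (u6) is unit, so u6 = true.
The clause (u4) is unit, so u4 = true.
The clause (NOT u3) is unit, so u3 = false.
All clauses are satisfied.

u1 ↦ true; u2 ↦ false; u3 ↦ false; u4 ↦ true; u5 ↦ true; u6 ↦ true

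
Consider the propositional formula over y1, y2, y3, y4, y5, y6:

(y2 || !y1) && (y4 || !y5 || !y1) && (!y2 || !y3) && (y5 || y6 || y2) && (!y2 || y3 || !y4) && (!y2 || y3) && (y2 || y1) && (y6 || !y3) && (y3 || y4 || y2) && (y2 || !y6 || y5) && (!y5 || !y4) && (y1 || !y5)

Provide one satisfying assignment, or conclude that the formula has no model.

UNSATISFIABLE

Suppose y2 = true.
The clause (!y3) is unit, so y3 = false.
Now (y3) is unsatisfied and unit — conflict.
Undo y2 and try y2 = false.
The clause (!y1) is unit, so y1 = false.
Now (y1) is unsatisfied and unit — conflict.
Both values of y2 lead to a conflict.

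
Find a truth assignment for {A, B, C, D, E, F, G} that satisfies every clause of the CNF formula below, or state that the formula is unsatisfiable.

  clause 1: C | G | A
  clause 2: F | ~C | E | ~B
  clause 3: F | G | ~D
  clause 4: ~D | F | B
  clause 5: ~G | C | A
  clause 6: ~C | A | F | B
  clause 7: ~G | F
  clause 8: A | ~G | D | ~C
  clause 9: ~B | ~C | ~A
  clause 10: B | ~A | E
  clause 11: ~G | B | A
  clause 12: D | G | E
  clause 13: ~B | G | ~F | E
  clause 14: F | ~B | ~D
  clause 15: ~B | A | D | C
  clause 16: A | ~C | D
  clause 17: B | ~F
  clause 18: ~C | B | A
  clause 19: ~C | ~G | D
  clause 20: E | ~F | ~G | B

Suppose G = 0.
Suppose C = 0.
(A) alone gives A = 1.
Suppose F = 0.
(~D) alone gives D = 0.
(E) alone gives E = 1.
All clauses hold; B can take either value.

A: 1,  B: 1,  C: 0,  D: 0,  E: 1,  F: 0,  G: 0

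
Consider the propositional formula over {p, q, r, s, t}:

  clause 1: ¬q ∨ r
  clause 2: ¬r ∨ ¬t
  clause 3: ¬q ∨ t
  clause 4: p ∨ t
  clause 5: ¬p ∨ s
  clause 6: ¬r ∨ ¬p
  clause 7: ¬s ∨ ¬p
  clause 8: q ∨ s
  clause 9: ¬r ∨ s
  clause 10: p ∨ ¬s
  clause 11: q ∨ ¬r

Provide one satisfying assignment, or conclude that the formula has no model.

Branch on q: set q = False.
Unit clause (s) forces s = True.
Unit clause (¬p) forces p = False.
That conflicts with the unit clause (p).
That branch fails; take q = True instead.
Unit clause (r) forces r = True.
Unit clause (¬t) forces t = False.
That conflicts with the unit clause (t).
Either choice for q ends in contradiction.

UNSATISFIABLE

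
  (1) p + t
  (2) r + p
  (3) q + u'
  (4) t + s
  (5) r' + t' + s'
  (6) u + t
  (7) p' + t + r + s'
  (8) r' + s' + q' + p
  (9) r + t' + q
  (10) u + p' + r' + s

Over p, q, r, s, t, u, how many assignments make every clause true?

9

There are 2^6 = 64 truth assignments over (p, q, r, s, t, u).
Split on s. With s = 1, the clauses containing s are satisfied and s' drops from the rest; 3 of the 2^5 = 32 assignments to the other variables satisfy what remains.
With s = 0, by the same count on the reduced clause set, 6 assignments work.
(One model: p=F, q=F, r=T, s=F, t=T, u=F.)
Total: 3 + 6 = 9.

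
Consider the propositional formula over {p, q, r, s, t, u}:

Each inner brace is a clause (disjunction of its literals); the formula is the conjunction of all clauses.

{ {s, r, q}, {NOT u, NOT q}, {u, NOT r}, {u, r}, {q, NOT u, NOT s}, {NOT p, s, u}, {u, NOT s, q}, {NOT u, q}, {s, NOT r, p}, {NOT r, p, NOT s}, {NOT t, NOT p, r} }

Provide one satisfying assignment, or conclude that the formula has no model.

Case u = false:
Unit clause (NOT r) forces r = false.
Now (r) is unsatisfied and unit — conflict.
Backtrack on u: now try u = true.
Unit clause (NOT q) forces q = false.
Now (q) is unsatisfied and unit — conflict.
Neither u = true nor u = false works.

UNSATISFIABLE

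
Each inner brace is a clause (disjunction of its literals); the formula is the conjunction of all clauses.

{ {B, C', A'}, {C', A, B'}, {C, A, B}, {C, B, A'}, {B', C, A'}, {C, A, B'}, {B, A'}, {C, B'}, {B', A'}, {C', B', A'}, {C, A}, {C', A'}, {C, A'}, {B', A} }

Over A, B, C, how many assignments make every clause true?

There are 2^3 = 8 truth assignments over (A, B, C).
Check each against the 14 clauses (columns in the order A, B, C):
  F F F  ✗ fails (C + A + B)
  F F T  ✓ satisfies all
  F T F  ✗ fails (C + A + B')
  F T T  ✗ fails (C' + A + B')
  T F F  ✗ fails (C + B + A')
  T F T  ✗ fails (B + C' + A')
  T T F  ✗ fails (B' + C + A')
  T T T  ✗ fails (B' + A')
1 of the 8 rows is a model.

1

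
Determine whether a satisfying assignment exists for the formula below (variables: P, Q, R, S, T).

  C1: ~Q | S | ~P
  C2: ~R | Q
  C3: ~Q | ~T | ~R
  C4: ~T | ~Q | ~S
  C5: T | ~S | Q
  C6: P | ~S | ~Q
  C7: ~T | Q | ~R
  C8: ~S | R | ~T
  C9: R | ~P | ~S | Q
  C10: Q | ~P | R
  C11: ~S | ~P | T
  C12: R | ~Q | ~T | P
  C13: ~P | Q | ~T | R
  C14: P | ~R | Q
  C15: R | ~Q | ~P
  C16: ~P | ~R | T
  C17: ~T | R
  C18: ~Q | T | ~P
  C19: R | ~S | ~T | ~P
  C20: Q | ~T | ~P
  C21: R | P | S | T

Yes

Branch on R: set R = 1.
From the singleton clause (Q), Q = 1.
From the singleton clause (~T), T = 0.
From the singleton clause (~P), P = 0.
From the singleton clause (~S), S = 0.
All clauses are satisfied.
A satisfying assignment: P ↦ 0, Q ↦ 1, R ↦ 1, S ↦ 0, T ↦ 0.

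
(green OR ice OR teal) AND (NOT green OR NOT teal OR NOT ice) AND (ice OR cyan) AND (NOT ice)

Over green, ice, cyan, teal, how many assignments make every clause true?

3

There are 2^4 = 16 truth assignments over (green, ice, cyan, teal).
Check each against the 4 clauses (columns in the order green, ice, cyan, teal):
  F F F F  ✗ fails (green OR ice OR teal)
  F F F T  ✗ fails (ice OR cyan)
  F F T F  ✗ fails (green OR ice OR teal)
  F F T T  ✓ satisfies all
  F T F F  ✗ fails (NOT ice)
  F T F T  ✗ fails (NOT ice)
  F T T F  ✗ fails (NOT ice)
  F T T T  ✗ fails (NOT ice)
  T F F F  ✗ fails (ice OR cyan)
  T F F T  ✗ fails (ice OR cyan)
  T F T F  ✓ satisfies all
  T F T T  ✓ satisfies all
  T T F F  ✗ fails (NOT ice)
  T T F T  ✗ fails (NOT green OR NOT teal OR NOT ice)
  T T T F  ✗ fails (NOT ice)
  T T T T  ✗ fails (NOT green OR NOT teal OR NOT ice)
3 of the 16 rows are models.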